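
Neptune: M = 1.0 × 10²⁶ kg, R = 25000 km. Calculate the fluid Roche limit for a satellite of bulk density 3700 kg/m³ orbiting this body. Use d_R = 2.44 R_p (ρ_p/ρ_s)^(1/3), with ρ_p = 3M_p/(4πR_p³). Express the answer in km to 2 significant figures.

45000 km

ρ_p = 3M_p/(4πR_p³) = 3 × (1.0 × 10²⁶) / (4π × (2.5 × 10⁷ m)³) = 1500 kg/m³
d_R = 2.44 × 25000 km × (1500/3700)^(1/3)
    = 45000 km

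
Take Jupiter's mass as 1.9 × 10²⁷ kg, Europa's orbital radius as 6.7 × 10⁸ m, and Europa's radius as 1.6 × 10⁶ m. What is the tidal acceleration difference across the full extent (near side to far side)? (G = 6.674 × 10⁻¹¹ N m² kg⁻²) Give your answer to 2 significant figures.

Δg = 4GMr/d³
   = 4 × (6.674 × 10⁻¹¹) × (1.9 × 10²⁷) × (1.6 × 10⁶) / (6.7 × 10⁸)³
   = 2.7 × 10⁻³ m/s²

2.7 × 10⁻³ m/s²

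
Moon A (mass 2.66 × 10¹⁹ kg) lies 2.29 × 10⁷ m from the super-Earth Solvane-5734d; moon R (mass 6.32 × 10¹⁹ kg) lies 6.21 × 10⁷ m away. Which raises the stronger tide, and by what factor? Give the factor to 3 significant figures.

Moon A, by a factor of ≈ 8.39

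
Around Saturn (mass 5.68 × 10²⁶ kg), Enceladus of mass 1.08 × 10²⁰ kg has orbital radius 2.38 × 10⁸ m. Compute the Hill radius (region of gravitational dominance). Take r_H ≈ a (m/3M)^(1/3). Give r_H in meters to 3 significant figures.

r_H ≈ a (m/3M)^(1/3)
    = (2.38 × 10⁸) × (1.08 × 10²⁰ / (3 × 5.68 × 10²⁶))^(1/3)
    = 9.49 × 10⁵ m

9.49 × 10⁵ m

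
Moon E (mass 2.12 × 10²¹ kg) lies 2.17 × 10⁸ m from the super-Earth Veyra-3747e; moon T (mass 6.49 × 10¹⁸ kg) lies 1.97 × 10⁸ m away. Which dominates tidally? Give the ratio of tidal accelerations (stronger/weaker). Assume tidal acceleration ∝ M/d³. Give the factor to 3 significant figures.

Moon E, by a factor of ≈ 244

Compare M/d³ for the two perturbers:
Moon E: (2.12 × 10²¹) / (2.17 × 10⁸)³ = 2.075 × 10⁻⁴
Moon T: (6.49 × 10¹⁸) / (1.97 × 10⁸)³ = 8.489 × 10⁻⁷
Ratio (larger/smaller) = 244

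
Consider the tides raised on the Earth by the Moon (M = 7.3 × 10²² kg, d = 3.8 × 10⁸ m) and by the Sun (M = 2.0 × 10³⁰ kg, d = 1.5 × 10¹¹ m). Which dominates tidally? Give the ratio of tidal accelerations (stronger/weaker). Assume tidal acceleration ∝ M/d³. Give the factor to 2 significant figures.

The Moon, by a factor of ≈ 2.2

The tide-raising term goes as M/d³ (the gradient of a 1/d² field).
The Moon: (7.3 × 10²²) / (3.8 × 10⁸)³ = 1.330 × 10⁻³
The Sun: (2.0 × 10³⁰) / (1.5 × 10¹¹)³ = 5.926 × 10⁻⁴
Ratio (larger/smaller) = 2.2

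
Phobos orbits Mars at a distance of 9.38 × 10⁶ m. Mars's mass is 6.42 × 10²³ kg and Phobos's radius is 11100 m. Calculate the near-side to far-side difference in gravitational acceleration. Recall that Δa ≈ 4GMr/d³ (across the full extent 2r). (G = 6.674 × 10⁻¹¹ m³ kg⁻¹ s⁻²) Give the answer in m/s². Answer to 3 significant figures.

The field gradient is 2GM/d³; across the full diameter 2r the difference is 4GMr/d³.
Δg = 4GMr/d³
   = 4 × (6.674 × 10⁻¹¹) × (6.42 × 10²³) × (11100) / (9.38 × 10⁶)³
   = 2.31 × 10⁻³ m/s²

2.31 × 10⁻³ m/s²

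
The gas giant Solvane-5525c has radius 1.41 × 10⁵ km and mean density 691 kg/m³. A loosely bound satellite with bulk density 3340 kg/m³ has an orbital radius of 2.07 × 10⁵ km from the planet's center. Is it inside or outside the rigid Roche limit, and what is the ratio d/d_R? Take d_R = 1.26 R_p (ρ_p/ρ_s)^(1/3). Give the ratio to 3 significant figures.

outside; d/d_R ≈ 1.97

d_R = 1.26 × (1.41 × 10⁵ km) × (691/3340)^(1/3) = 1.051 × 10⁵ km
d/d_R = (2.07 × 10⁵) / (1.051 × 10⁵) = 1.97
Since d/d_R > 1, the body is outside the Roche limit.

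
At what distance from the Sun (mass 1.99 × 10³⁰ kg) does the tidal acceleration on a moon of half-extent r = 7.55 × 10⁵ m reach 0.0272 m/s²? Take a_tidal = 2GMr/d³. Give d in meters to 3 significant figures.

2GMr/d³ = a_tidal  ⇒  d = (2GMr / a_tidal)^(1/3)
d = (2 × 6.674×10⁻¹¹ × (1.99 × 10³⁰) × (7.55 × 10⁵) / (0.0272))^(1/3)
  = 1.95 × 10⁹ m

1.95 × 10⁹ m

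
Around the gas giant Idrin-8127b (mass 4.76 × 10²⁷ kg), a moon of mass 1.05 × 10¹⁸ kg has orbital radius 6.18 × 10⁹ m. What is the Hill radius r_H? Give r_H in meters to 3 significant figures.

r_H ≈ a (m/3M)^(1/3)
    = (6.18 × 10⁹) × (1.05 × 10¹⁸ / (3 × 4.76 × 10²⁷))^(1/3)
    = 2.59 × 10⁶ m

2.59 × 10⁶ m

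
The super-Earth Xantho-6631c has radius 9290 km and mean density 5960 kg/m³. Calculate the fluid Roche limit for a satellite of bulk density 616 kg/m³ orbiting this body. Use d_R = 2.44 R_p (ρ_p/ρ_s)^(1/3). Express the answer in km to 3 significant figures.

d_R = 2.44 × 9290 km × (5960/616)^(1/3)
    = 48300 km

48300 km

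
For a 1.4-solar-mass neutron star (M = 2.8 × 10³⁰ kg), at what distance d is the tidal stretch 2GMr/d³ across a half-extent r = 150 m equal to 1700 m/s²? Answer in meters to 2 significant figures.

2GMr/d³ = a_tidal  ⇒  d = (2GMr / a_tidal)^(1/3)
d = (2 × 6.674×10⁻¹¹ × (2.8 × 10³⁰) × (150) / (1700))^(1/3)
  = 3.2 × 10⁶ m

3.2 × 10⁶ m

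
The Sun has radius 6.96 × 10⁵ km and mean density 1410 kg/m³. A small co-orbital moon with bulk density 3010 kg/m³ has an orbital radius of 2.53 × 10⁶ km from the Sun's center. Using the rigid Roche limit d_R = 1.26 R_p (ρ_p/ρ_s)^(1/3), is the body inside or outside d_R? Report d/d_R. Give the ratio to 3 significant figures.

d_R = 1.26 × (6.96 × 10⁵ km) × (1410/3010)^(1/3) = 6.811 × 10⁵ km
d/d_R = (2.53 × 10⁶) / (6.811 × 10⁵) = 3.71
Since d/d_R > 1, the body is outside the Roche limit.

outside; d/d_R ≈ 3.71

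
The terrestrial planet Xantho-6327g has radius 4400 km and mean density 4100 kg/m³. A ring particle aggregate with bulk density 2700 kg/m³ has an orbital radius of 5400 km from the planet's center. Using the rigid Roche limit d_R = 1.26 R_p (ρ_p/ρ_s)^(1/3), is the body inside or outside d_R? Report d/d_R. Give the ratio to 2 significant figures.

inside; d/d_R ≈ 0.85

d_R = 1.26 × (4400 km) × (4100/2700)^(1/3) = 6372 km
d/d_R = (5400) / (6372) = 0.85
Since d/d_R < 1, the body is inside the Roche limit.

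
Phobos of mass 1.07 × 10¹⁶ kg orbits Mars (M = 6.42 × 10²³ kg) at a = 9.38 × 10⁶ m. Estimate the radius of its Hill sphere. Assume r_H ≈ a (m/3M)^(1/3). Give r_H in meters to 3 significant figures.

1.66 × 10⁴ m

r_H ≈ a (m/3M)^(1/3)
    = (9.38 × 10⁶) × (1.07 × 10¹⁶ / (3 × 6.42 × 10²³))^(1/3)
    = 1.66 × 10⁴ m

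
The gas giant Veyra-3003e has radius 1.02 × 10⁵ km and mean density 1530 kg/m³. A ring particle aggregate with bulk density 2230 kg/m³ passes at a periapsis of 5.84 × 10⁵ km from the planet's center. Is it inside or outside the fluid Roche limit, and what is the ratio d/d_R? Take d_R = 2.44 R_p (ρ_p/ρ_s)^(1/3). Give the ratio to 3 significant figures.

outside; d/d_R ≈ 2.66

d_R = 2.44 × (1.02 × 10⁵ km) × (1530/2230)^(1/3) = 2.195 × 10⁵ km
d/d_R = (5.84 × 10⁵) / (2.195 × 10⁵) = 2.66
Since d/d_R > 1, the body is outside the Roche limit.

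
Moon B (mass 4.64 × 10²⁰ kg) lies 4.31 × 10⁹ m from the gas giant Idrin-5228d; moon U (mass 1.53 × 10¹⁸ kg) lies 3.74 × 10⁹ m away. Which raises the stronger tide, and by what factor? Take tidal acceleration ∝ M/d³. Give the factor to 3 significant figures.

Tidal acceleration ∝ M/d³, so compare M/d³ for each.
Moon B: (4.64 × 10²⁰) / (4.31 × 10⁹)³ = 5.795 × 10⁻⁹
Moon U: (1.53 × 10¹⁸) / (3.74 × 10⁹)³ = 2.925 × 10⁻¹¹
Ratio (larger/smaller) = 198

Moon B, by a factor of ≈ 198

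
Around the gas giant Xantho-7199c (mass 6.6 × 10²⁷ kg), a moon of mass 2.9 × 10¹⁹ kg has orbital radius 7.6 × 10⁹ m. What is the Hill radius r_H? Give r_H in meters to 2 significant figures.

8.6 × 10⁶ m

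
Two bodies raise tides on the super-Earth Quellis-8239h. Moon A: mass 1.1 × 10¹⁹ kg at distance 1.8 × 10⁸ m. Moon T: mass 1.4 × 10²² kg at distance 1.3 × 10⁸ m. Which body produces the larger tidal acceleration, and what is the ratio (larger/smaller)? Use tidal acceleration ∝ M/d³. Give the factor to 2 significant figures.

Moon T, by a factor of ≈ 3400

Tidal acceleration ∝ M/d³, so compare M/d³ for each.
Moon A: (1.1 × 10¹⁹) / (1.8 × 10⁸)³ = 1.886 × 10⁻⁶
Moon T: (1.4 × 10²²) / (1.3 × 10⁸)³ = 6.372 × 10⁻³
Ratio (larger/smaller) = 3400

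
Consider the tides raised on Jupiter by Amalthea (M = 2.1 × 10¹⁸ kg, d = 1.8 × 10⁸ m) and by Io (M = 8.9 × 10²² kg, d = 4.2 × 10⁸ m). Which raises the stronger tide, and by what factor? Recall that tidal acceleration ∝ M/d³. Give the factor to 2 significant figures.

Io, by a factor of ≈ 3300

Compare M/d³ for the two perturbers:
Amalthea: (2.1 × 10¹⁸) / (1.8 × 10⁸)³ = 3.601 × 10⁻⁷
Io: (8.9 × 10²²) / (4.2 × 10⁸)³ = 1.201 × 10⁻³
Ratio (larger/smaller) = 3300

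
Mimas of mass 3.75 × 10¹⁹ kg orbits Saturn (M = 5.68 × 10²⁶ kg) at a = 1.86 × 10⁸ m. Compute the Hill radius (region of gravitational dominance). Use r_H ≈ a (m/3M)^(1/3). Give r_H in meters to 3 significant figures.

r_H ≈ a (m/3M)^(1/3)
    = (1.86 × 10⁸) × (3.75 × 10¹⁹ / (3 × 5.68 × 10²⁶))^(1/3)
    = 5.21 × 10⁵ m

5.21 × 10⁵ m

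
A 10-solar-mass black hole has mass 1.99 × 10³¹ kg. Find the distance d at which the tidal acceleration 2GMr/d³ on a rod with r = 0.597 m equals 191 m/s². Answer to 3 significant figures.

2GMr/d³ = a_tidal  ⇒  d = (2GMr / a_tidal)^(1/3)
d = (2 × 6.674×10⁻¹¹ × (1.99 × 10³¹) × (0.597) / (191))^(1/3)
  = 2.02 × 10⁶ m

2.02 × 10⁶ m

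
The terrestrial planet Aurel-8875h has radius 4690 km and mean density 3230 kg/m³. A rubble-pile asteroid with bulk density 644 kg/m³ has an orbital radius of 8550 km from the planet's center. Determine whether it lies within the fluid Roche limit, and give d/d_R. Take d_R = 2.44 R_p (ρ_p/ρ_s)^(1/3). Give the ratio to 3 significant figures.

inside; d/d_R ≈ 0.436

d_R = 2.44 × (4690 km) × (3230/644)^(1/3) = 19590 km
d/d_R = (8550) / (19590) = 0.436
Since d/d_R < 1, the body is inside the Roche limit.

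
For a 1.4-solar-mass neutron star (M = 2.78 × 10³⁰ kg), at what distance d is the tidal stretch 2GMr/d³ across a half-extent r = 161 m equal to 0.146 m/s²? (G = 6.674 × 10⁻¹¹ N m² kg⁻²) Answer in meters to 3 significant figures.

7.42 × 10⁷ m

2GMr/d³ = a_tidal  ⇒  d = (2GMr / a_tidal)^(1/3)
d = (2 × 6.674×10⁻¹¹ × (2.78 × 10³⁰) × (161) / (0.146))^(1/3)
  = 7.42 × 10⁷ m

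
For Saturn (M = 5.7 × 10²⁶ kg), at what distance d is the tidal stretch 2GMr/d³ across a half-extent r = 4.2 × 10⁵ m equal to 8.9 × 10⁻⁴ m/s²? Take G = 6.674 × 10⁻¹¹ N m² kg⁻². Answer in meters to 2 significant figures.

2GMr/d³ = a_tidal  ⇒  d = (2GMr / a_tidal)^(1/3)
d = (2 × 6.674×10⁻¹¹ × (5.7 × 10²⁶) × (4.2 × 10⁵) / (8.9 × 10⁻⁴))^(1/3)
  = 3.3 × 10⁸ m

3.3 × 10⁸ m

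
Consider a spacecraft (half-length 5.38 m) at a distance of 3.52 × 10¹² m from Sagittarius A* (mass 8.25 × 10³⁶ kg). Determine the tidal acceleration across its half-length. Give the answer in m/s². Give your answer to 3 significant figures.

Δa = 2GMr/d³
   = 2 × (6.674 × 10⁻¹¹) × (8.25 × 10³⁶) × (5.38) / (3.52 × 10¹²)³
   = 1.36 × 10⁻¹⁰ m/s²

1.36 × 10⁻¹⁰ m/s²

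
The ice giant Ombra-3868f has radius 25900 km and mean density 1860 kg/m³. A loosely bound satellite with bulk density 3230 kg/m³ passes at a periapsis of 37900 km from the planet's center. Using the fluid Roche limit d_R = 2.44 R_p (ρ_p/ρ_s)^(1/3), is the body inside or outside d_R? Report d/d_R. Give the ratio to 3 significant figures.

inside; d/d_R ≈ 0.721

d_R = 2.44 × (25900 km) × (1860/3230)^(1/3) = 52580 km
d/d_R = (37900) / (52580) = 0.721
Since d/d_R < 1, the body is inside the Roche limit.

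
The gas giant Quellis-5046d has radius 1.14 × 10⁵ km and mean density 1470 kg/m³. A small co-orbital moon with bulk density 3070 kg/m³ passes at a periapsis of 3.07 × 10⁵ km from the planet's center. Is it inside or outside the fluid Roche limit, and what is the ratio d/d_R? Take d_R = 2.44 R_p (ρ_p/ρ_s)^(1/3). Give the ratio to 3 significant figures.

outside; d/d_R ≈ 1.41

d_R = 2.44 × (1.14 × 10⁵ km) × (1470/3070)^(1/3) = 2.176 × 10⁵ km
d/d_R = (3.07 × 10⁵) / (2.176 × 10⁵) = 1.41
Since d/d_R > 1, the body is outside the Roche limit.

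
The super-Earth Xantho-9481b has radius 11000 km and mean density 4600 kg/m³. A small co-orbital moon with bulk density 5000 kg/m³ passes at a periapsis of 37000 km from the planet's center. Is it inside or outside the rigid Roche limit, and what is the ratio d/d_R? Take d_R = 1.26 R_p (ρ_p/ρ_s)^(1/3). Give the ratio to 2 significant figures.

d_R = 1.26 × (11000 km) × (4600/5000)^(1/3) = 13480 km
d/d_R = (37000) / (13480) = 2.7
Since d/d_R > 1, the body is outside the Roche limit.

outside; d/d_R ≈ 2.7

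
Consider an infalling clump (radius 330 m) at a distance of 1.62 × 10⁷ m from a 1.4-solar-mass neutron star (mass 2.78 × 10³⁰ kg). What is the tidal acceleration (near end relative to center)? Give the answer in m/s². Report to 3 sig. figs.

a_tidal = 2GMr/d³
        = 2 × (6.674 × 10⁻¹¹) × (2.78 × 10³⁰) × (330) / (1.62 × 10⁷)³
        = 2.88 × 10¹ m/s²

2.88 × 10¹ m/s²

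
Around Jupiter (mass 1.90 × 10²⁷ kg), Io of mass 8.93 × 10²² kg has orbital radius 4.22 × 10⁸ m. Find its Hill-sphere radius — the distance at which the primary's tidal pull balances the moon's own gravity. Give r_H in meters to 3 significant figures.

1.06 × 10⁷ m

r_H ≈ a (m/3M)^(1/3)
    = (4.22 × 10⁸) × (8.93 × 10²² / (3 × 1.90 × 10²⁷))^(1/3)
    = 1.06 × 10⁷ m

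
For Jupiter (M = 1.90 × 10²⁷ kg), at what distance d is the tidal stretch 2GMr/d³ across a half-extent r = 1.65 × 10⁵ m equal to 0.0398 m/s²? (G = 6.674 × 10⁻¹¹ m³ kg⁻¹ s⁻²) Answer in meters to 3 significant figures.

1.02 × 10⁸ m

2GMr/d³ = a_tidal  ⇒  d = (2GMr / a_tidal)^(1/3)
d = (2 × 6.674×10⁻¹¹ × (1.90 × 10²⁷) × (1.65 × 10⁵) / (0.0398))^(1/3)
  = 1.02 × 10⁸ m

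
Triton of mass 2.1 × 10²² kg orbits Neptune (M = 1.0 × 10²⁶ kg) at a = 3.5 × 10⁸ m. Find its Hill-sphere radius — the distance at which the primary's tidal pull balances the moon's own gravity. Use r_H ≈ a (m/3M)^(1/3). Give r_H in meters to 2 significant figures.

1.4 × 10⁷ m

r_H ≈ a (m/3M)^(1/3)
    = (3.5 × 10⁸) × (2.1 × 10²² / (3 × 1.0 × 10²⁶))^(1/3)
    = 1.4 × 10⁷ m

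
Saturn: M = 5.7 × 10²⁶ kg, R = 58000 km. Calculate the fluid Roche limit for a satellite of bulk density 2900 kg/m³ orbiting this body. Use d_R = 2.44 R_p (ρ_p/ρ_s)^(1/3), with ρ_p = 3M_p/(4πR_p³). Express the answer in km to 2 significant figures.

88000 km

ρ_p = 3M_p/(4πR_p³) = 3 × (5.7 × 10²⁶) / (4π × (5.8 × 10⁷ m)³) = 700 kg/m³
d_R = 2.44 × 58000 km × (700/2900)^(1/3)
    = 88000 km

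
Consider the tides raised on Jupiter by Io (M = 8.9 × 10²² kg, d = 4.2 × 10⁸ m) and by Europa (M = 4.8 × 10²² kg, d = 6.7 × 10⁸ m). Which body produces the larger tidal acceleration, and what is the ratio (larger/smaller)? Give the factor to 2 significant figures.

Io, by a factor of ≈ 7.5

The tide-raising term goes as M/d³ (the gradient of a 1/d² field).
Io: (8.9 × 10²²) / (4.2 × 10⁸)³ = 1.201 × 10⁻³
Europa: (4.8 × 10²²) / (6.7 × 10⁸)³ = 1.596 × 10⁻⁴
Ratio (larger/smaller) = 7.5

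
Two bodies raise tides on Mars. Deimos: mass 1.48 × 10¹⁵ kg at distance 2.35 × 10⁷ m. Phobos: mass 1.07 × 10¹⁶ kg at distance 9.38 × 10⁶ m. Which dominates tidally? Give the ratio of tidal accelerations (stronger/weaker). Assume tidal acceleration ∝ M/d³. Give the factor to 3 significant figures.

The tide-raising term goes as M/d³ (the gradient of a 1/d² field).
Deimos: (1.48 × 10¹⁵) / (2.35 × 10⁷)³ = 1.140 × 10⁻⁷
Phobos: (1.07 × 10¹⁶) / (9.38 × 10⁶)³ = 1.297 × 10⁻⁵
Ratio (larger/smaller) = 114

Phobos, by a factor of ≈ 114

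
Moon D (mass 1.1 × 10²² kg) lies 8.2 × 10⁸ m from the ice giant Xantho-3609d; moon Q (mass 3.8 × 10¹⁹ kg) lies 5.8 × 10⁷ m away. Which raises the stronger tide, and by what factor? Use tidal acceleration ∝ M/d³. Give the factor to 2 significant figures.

Moon Q, by a factor of ≈ 9.8

Tidal stretch scales as M/d³; compute that for each body.
Moon D: (1.1 × 10²²) / (8.2 × 10⁸)³ = 1.995 × 10⁻⁵
Moon Q: (3.8 × 10¹⁹) / (5.8 × 10⁷)³ = 1.948 × 10⁻⁴
Ratio (larger/smaller) = 9.8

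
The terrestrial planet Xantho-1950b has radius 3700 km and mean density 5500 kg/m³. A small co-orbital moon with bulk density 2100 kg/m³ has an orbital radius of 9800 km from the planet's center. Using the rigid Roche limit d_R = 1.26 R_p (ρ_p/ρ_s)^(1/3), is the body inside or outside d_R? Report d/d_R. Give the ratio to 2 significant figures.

outside; d/d_R ≈ 1.5

d_R = 1.26 × (3700 km) × (5500/2100)^(1/3) = 6426 km
d/d_R = (9800) / (6426) = 1.5
Since d/d_R > 1, the body is outside the Roche limit.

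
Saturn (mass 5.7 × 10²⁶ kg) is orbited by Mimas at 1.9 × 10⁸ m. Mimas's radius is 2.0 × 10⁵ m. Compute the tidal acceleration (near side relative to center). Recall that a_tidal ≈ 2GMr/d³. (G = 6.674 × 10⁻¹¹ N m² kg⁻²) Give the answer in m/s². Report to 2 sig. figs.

a_tidal = 2GMr/d³
        = 2 × (6.674 × 10⁻¹¹) × (5.7 × 10²⁶) × (2.0 × 10⁵) / (1.9 × 10⁸)³
        = 2.2 × 10⁻³ m/s²

2.2 × 10⁻³ m/s²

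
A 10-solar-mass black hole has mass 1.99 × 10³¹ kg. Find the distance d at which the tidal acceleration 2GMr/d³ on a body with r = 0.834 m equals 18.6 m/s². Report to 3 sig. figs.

2GMr/d³ = a_tidal  ⇒  d = (2GMr / a_tidal)^(1/3)
d = (2 × 6.674×10⁻¹¹ × (1.99 × 10³¹) × (0.834) / (18.6))^(1/3)
  = 4.92 × 10⁶ m

4.92 × 10⁶ m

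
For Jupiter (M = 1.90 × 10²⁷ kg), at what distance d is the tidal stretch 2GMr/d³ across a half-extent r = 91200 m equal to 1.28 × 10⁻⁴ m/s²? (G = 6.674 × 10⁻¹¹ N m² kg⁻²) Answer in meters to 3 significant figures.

2GMr/d³ = a_tidal  ⇒  d = (2GMr / a_tidal)^(1/3)
d = (2 × 6.674×10⁻¹¹ × (1.90 × 10²⁷) × (91200) / (1.28 × 10⁻⁴))^(1/3)
  = 5.65 × 10⁸ m

5.65 × 10⁸ m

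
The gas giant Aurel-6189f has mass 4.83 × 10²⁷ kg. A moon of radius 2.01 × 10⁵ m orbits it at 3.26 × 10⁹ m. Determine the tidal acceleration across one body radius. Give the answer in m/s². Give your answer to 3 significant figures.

The tidal stretch is the gradient of GM/d² times the body's extent r, hence the 1/d³ dependence.
a_tidal = 2GMr/d³
        = 2 × (6.674 × 10⁻¹¹) × (4.83 × 10²⁷) × (2.01 × 10⁵) / (3.26 × 10⁹)³
        = 3.74 × 10⁻⁶ m/s²

3.74 × 10⁻⁶ m/s²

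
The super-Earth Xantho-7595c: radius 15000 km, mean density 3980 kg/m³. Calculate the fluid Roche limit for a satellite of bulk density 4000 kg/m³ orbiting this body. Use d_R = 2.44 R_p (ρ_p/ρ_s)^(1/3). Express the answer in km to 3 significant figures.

36500 km

d_R = 2.44 × 15000 km × (3980/4000)^(1/3)
    = 36500 km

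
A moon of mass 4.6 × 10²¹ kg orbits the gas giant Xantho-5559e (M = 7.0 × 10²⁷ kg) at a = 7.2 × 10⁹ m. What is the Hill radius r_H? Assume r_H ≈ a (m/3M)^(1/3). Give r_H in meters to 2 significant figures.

4.3 × 10⁷ m

r_H ≈ a (m/3M)^(1/3)
    = (7.2 × 10⁹) × (4.6 × 10²¹ / (3 × 7.0 × 10²⁷))^(1/3)
    = 4.3 × 10⁷ m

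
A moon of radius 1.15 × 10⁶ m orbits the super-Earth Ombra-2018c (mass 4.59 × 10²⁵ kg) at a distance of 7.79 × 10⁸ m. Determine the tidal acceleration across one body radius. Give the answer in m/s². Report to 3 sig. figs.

1.49 × 10⁻⁵ m/s²

Differencing GM/(d−r)² and GM/d² to first order in r/d gives 2GMr/d³.
Δg = 2GMr/d³
   = 2 × (6.674 × 10⁻¹¹) × (4.59 × 10²⁵) × (1.15 × 10⁶) / (7.79 × 10⁸)³
   = 1.49 × 10⁻⁵ m/s²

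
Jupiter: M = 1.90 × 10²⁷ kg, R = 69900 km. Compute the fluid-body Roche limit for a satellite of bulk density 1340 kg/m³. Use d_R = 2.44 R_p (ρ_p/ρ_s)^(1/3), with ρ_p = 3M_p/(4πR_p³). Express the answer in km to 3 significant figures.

ρ_p = 3M_p/(4πR_p³) = 3 × (1.90 × 10²⁷) / (4π × (6.99 × 10⁷ m)³) = 1330 kg/m³
d_R = 2.44 × 69900 km × (1330/1340)^(1/3)
    = 1.70 × 10⁵ km

1.70 × 10⁵ km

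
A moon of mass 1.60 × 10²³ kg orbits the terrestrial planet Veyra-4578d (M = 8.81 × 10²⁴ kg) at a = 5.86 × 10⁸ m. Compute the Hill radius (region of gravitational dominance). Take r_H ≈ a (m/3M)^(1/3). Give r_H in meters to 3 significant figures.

r_H ≈ a (m/3M)^(1/3)
    = (5.86 × 10⁸) × (1.60 × 10²³ / (3 × 8.81 × 10²⁴))^(1/3)
    = 1.07 × 10⁸ m

1.07 × 10⁸ m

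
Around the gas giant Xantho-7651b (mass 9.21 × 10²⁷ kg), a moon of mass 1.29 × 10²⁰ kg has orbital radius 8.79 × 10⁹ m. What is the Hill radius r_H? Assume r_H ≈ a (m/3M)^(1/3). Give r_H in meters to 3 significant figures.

r_H ≈ a (m/3M)^(1/3)
    = (8.79 × 10⁹) × (1.29 × 10²⁰ / (3 × 9.21 × 10²⁷))^(1/3)
    = 1.47 × 10⁷ m

1.47 × 10⁷ m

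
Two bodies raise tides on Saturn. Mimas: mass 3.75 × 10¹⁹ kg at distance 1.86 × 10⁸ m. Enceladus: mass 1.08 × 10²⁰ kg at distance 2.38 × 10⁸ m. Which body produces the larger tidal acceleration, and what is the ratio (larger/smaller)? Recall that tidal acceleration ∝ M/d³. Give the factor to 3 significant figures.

Tidal stretch scales as M/d³; compute that for each body.
Mimas: (3.75 × 10¹⁹) / (1.86 × 10⁸)³ = 5.828 × 10⁻⁶
Enceladus: (1.08 × 10²⁰) / (2.38 × 10⁸)³ = 8.011 × 10⁻⁶
Ratio (larger/smaller) = 1.37

Enceladus, by a factor of ≈ 1.37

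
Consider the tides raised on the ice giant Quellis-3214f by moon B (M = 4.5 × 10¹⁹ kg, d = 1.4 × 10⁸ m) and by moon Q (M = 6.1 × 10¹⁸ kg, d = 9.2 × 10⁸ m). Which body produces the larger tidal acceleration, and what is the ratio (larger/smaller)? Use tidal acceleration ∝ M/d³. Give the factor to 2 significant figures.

Compare M/d³ for the two perturbers:
Moon B: (4.5 × 10¹⁹) / (1.4 × 10⁸)³ = 1.640 × 10⁻⁵
Moon Q: (6.1 × 10¹⁸) / (9.2 × 10⁸)³ = 7.834 × 10⁻⁹
Ratio (larger/smaller) = 2100

Moon B, by a factor of ≈ 2100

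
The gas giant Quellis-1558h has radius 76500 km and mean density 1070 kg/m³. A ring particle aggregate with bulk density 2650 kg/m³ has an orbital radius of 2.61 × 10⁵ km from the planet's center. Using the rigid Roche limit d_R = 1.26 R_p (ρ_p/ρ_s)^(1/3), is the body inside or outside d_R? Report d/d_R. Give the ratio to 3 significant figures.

outside; d/d_R ≈ 3.66

d_R = 1.26 × (76500 km) × (1070/2650)^(1/3) = 71240 km
d/d_R = (2.61 × 10⁵) / (71240) = 3.66
Since d/d_R > 1, the body is outside the Roche limit.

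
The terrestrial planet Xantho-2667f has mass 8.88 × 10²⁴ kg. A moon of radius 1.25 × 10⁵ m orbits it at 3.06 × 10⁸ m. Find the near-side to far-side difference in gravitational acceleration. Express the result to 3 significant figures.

Δa = 4GMr/d³
   = 4 × (6.674 × 10⁻¹¹) × (8.88 × 10²⁴) × (1.25 × 10⁵) / (3.06 × 10⁸)³
   = 1.03 × 10⁻⁵ m/s²

1.03 × 10⁻⁵ m/s²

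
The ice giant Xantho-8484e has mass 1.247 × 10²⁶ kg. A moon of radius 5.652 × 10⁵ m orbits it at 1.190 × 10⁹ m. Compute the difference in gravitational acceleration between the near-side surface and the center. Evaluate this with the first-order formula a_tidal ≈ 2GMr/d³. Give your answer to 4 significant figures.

5.583 × 10⁻⁶ m/s²

Δg = 2GMr/d³
   = 2 × (6.674 × 10⁻¹¹) × (1.247 × 10²⁶) × (5.652 × 10⁵) / (1.190 × 10⁹)³
   = 5.583 × 10⁻⁶ m/s²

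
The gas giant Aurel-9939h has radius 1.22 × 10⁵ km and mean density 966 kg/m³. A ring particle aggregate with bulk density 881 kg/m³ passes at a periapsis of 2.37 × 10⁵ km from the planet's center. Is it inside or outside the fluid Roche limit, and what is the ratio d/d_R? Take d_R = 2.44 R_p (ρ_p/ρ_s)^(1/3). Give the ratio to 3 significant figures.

inside; d/d_R ≈ 0.772

d_R = 2.44 × (1.22 × 10⁵ km) × (966/881)^(1/3) = 3.070 × 10⁵ km
d/d_R = (2.37 × 10⁵) / (3.070 × 10⁵) = 0.772
Since d/d_R < 1, the body is inside the Roche limit.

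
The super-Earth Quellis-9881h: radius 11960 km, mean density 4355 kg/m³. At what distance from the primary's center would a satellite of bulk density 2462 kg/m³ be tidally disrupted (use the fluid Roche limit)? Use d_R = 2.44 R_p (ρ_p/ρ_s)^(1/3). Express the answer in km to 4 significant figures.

d_R = 2.44 × 11960 km × (4355/2462)^(1/3)
    = 35290 km

35290 km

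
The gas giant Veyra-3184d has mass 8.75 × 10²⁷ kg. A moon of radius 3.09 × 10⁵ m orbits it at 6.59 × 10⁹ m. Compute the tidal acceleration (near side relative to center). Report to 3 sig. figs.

Δa = 2GMr/d³
   = 2 × (6.674 × 10⁻¹¹) × (8.75 × 10²⁷) × (3.09 × 10⁵) / (6.59 × 10⁹)³
   = 1.26 × 10⁻⁶ m/s²

1.26 × 10⁻⁶ m/s²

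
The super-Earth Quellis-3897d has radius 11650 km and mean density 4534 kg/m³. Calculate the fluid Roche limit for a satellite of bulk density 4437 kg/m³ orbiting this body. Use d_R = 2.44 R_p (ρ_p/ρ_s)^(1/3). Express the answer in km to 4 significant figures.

28630 km

d_R = 2.44 × 11650 km × (4534/4437)^(1/3)
    = 28630 km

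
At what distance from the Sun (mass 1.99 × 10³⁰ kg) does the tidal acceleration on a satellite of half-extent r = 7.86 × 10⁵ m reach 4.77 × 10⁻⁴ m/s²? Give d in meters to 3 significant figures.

2GMr/d³ = a_tidal  ⇒  d = (2GMr / a_tidal)^(1/3)
d = (2 × 6.674×10⁻¹¹ × (1.99 × 10³⁰) × (7.86 × 10⁵) / (4.77 × 10⁻⁴))^(1/3)
  = 7.59 × 10⁹ m

7.59 × 10⁹ m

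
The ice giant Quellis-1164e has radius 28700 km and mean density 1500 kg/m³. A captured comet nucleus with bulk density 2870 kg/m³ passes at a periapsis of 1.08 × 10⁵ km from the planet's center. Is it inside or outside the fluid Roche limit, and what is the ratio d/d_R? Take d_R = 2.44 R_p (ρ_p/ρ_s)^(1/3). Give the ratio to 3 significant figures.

outside; d/d_R ≈ 1.91

d_R = 2.44 × (28700 km) × (1500/2870)^(1/3) = 56410 km
d/d_R = (1.08 × 10⁵) / (56410) = 1.91
Since d/d_R > 1, the body is outside the Roche limit.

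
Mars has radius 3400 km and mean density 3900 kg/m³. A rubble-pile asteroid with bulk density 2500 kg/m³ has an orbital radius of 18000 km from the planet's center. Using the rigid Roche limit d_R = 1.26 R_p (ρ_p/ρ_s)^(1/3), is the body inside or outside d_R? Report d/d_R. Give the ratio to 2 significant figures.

d_R = 1.26 × (3400 km) × (3900/2500)^(1/3) = 4968 km
d/d_R = (18000) / (4968) = 3.6
Since d/d_R > 1, the body is outside the Roche limit.

outside; d/d_R ≈ 3.6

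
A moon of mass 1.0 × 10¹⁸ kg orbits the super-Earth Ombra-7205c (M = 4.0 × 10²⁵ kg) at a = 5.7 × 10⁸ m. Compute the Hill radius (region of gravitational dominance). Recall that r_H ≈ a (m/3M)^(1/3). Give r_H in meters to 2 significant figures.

1.2 × 10⁶ m

r_H ≈ a (m/3M)^(1/3)
    = (5.7 × 10⁸) × (1.0 × 10¹⁸ / (3 × 4.0 × 10²⁵))^(1/3)
    = 1.2 × 10⁶ m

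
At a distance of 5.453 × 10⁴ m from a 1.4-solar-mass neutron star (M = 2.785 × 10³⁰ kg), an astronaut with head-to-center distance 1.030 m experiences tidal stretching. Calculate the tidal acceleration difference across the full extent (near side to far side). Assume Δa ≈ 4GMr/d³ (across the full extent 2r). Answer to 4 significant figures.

4.723 × 10⁶ m/s²

Δa = 4GMr/d³
   = 4 × (6.674 × 10⁻¹¹) × (2.785 × 10³⁰) × (1.030) / (5.453 × 10⁴)³
   = 4.723 × 10⁶ m/s²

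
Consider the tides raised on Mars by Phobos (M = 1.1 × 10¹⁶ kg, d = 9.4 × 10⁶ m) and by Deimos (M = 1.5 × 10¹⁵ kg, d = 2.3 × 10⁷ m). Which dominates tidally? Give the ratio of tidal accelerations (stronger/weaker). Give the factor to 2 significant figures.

Phobos, by a factor of ≈ 110

Compare M/d³ for the two perturbers:
Phobos: (1.1 × 10¹⁶) / (9.4 × 10⁶)³ = 1.324 × 10⁻⁵
Deimos: (1.5 × 10¹⁵) / (2.3 × 10⁷)³ = 1.233 × 10⁻⁷
Ratio (larger/smaller) = 110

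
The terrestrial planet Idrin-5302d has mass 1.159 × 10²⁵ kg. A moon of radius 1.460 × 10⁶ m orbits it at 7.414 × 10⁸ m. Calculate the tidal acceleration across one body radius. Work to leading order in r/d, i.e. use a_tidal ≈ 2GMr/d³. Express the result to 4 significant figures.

a_tidal = 2GMr/d³
        = 2 × (6.674 × 10⁻¹¹) × (1.159 × 10²⁵) × (1.460 × 10⁶) / (7.414 × 10⁸)³
        = 5.542 × 10⁻⁶ m/s²

5.542 × 10⁻⁶ m/s²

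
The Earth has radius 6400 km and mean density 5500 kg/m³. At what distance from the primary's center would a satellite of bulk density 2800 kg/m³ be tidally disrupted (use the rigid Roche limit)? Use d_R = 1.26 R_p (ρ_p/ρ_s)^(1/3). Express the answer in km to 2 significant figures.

d_R = 1.26 × 6400 km × (5500/2800)^(1/3)
    = 10000 km

10000 km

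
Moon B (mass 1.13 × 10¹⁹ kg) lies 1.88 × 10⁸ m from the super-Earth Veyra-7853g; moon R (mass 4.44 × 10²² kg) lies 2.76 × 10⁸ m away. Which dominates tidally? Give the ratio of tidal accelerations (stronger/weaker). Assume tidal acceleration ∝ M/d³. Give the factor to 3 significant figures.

Moon R, by a factor of ≈ 1240

Compare M/d³ for the two perturbers:
Moon B: (1.13 × 10¹⁹) / (1.88 × 10⁸)³ = 1.701 × 10⁻⁶
Moon R: (4.44 × 10²²) / (2.76 × 10⁸)³ = 2.112 × 10⁻³
Ratio (larger/smaller) = 1240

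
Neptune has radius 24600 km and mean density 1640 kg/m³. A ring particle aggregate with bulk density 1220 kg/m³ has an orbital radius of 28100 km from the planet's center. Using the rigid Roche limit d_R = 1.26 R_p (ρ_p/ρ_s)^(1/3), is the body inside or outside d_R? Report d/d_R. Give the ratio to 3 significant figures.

inside; d/d_R ≈ 0.821

d_R = 1.26 × (24600 km) × (1640/1220)^(1/3) = 34210 km
d/d_R = (28100) / (34210) = 0.821
Since d/d_R < 1, the body is inside the Roche limit.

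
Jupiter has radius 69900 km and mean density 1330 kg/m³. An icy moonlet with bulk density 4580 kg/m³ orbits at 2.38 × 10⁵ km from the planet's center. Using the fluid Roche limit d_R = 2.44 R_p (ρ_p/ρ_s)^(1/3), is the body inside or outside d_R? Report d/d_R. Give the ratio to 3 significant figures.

outside; d/d_R ≈ 2.11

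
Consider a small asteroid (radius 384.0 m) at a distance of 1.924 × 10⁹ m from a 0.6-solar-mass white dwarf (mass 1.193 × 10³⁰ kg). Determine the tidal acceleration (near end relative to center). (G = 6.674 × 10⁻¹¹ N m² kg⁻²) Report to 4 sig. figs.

8.586 × 10⁻⁶ m/s²

Δa = 2GMr/d³
   = 2 × (6.674 × 10⁻¹¹) × (1.193 × 10³⁰) × (384.0) / (1.924 × 10⁹)³
   = 8.586 × 10⁻⁶ m/s²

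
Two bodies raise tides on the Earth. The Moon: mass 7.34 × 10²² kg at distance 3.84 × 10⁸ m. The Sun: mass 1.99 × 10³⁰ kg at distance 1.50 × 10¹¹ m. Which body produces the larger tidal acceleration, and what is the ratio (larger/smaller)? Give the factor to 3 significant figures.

The Moon, by a factor of ≈ 2.20

Compare M/d³ for the two perturbers:
The Moon: (7.34 × 10²²) / (3.84 × 10⁸)³ = 1.296 × 10⁻³
The Sun: (1.99 × 10³⁰) / (1.50 × 10¹¹)³ = 5.896 × 10⁻⁴
Ratio (larger/smaller) = 2.20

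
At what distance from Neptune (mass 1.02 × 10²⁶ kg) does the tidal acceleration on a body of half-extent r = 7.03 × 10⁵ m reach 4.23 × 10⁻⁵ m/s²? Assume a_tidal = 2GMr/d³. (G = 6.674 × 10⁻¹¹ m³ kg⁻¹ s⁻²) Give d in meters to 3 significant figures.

6.09 × 10⁸ m

2GMr/d³ = a_tidal  ⇒  d = (2GMr / a_tidal)^(1/3)
d = (2 × 6.674×10⁻¹¹ × (1.02 × 10²⁶) × (7.03 × 10⁵) / (4.23 × 10⁻⁵))^(1/3)
  = 6.09 × 10⁸ m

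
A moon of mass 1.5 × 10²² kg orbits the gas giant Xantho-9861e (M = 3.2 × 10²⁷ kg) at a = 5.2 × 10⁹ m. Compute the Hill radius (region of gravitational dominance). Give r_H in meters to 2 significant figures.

6.0 × 10⁷ m

r_H ≈ a (m/3M)^(1/3)
    = (5.2 × 10⁹) × (1.5 × 10²² / (3 × 3.2 × 10²⁷))^(1/3)
    = 6.0 × 10⁷ m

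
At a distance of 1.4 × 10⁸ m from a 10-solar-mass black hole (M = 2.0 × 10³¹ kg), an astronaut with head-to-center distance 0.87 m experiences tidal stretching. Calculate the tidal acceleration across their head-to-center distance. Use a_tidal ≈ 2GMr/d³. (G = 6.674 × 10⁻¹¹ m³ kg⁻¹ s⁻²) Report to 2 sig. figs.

a_tidal = 2GMr/d³
        = 2 × (6.674 × 10⁻¹¹) × (2.0 × 10³¹) × (0.87) / (1.4 × 10⁸)³
        = 8.5 × 10⁻⁴ m/s²

8.5 × 10⁻⁴ m/s²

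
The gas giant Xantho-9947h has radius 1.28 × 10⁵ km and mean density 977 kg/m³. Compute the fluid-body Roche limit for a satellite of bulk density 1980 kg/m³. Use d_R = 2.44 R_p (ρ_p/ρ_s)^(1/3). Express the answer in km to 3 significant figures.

2.47 × 10⁵ km

d_R = 2.44 × 1.28 × 10⁵ km × (977/1980)^(1/3)
    = 2.47 × 10⁵ km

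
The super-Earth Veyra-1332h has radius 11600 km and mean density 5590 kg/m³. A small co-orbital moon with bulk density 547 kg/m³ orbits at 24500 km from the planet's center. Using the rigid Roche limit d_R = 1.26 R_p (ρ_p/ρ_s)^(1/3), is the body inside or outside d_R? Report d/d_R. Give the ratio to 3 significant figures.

inside; d/d_R ≈ 0.772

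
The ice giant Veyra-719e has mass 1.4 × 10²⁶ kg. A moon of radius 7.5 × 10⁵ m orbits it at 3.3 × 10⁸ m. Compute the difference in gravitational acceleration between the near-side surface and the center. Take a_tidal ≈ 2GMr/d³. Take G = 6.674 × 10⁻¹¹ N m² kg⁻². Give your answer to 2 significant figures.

3.9 × 10⁻⁴ m/s²

Differencing GM/(d−r)² and GM/d² to first order in r/d gives 2GMr/d³.
Δg = 2GMr/d³
   = 2 × (6.674 × 10⁻¹¹) × (1.4 × 10²⁶) × (7.5 × 10⁵) / (3.3 × 10⁸)³
   = 3.9 × 10⁻⁴ m/s²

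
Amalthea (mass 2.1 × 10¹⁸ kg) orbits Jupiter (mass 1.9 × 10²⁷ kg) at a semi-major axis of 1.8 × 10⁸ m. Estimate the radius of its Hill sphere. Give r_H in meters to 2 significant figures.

r_H ≈ a (m/3M)^(1/3)
    = (1.8 × 10⁸) × (2.1 × 10¹⁸ / (3 × 1.9 × 10²⁷))^(1/3)
    = 1.3 × 10⁵ m

1.3 × 10⁵ m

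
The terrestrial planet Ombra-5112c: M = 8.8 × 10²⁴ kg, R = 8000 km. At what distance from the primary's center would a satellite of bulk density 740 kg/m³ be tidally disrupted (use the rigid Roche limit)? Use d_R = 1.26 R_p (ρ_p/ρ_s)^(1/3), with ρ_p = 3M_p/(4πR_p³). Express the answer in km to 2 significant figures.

ρ_p = 3M_p/(4πR_p³) = 3 × (8.8 × 10²⁴) / (4π × (8.0 × 10⁶ m)³) = 4100 kg/m³
d_R = 1.26 × 8000 km × (4100/740)^(1/3)
    = 18000 km

18000 km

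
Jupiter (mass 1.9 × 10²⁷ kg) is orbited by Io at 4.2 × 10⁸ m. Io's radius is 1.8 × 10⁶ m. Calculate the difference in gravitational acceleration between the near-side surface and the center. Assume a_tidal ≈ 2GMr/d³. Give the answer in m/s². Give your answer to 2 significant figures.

Δa = 2GMr/d³
   = 2 × (6.674 × 10⁻¹¹) × (1.9 × 10²⁷) × (1.8 × 10⁶) / (4.2 × 10⁸)³
   = 6.2 × 10⁻³ m/s²

6.2 × 10⁻³ m/s²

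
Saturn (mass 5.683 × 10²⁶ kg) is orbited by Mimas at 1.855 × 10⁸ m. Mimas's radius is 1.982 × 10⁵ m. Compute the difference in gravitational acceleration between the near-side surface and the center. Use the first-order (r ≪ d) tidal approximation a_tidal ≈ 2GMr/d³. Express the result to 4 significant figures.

Δa = 2GMr/d³
   = 2 × (6.674 × 10⁻¹¹) × (5.683 × 10²⁶) × (1.982 × 10⁵) / (1.855 × 10⁸)³
   = 2.355 × 10⁻³ m/s²

2.355 × 10⁻³ m/s²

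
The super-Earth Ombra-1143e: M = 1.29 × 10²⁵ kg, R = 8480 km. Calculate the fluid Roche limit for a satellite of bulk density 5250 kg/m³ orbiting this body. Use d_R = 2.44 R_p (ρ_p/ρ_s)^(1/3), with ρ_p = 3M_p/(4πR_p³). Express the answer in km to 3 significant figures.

20400 km

ρ_p = 3M_p/(4πR_p³) = 3 × (1.29 × 10²⁵) / (4π × (8.48 × 10⁶ m)³) = 5050 kg/m³
d_R = 2.44 × 8480 km × (5050/5250)^(1/3)
    = 20400 km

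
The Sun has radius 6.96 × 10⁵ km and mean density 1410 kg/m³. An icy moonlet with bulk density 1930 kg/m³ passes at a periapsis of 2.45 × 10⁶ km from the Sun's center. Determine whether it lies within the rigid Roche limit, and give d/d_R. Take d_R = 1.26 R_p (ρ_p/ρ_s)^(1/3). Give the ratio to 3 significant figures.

outside; d/d_R ≈ 3.10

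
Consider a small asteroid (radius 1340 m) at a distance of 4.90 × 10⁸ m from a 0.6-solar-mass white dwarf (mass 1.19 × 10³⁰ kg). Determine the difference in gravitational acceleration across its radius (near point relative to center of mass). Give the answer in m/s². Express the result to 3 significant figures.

1.81 × 10⁻³ m/s²

Δg = 2GMr/d³
   = 2 × (6.674 × 10⁻¹¹) × (1.19 × 10³⁰) × (1340) / (4.90 × 10⁸)³
   = 1.81 × 10⁻³ m/s²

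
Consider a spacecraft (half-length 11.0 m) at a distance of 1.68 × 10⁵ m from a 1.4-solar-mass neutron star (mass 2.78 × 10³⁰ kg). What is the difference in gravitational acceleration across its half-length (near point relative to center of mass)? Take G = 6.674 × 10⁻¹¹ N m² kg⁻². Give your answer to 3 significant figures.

Δa = 2GMr/d³
   = 2 × (6.674 × 10⁻¹¹) × (2.78 × 10³⁰) × (11.0) / (1.68 × 10⁵)³
   = 8.61 × 10⁵ m/s²

8.61 × 10⁵ m/s²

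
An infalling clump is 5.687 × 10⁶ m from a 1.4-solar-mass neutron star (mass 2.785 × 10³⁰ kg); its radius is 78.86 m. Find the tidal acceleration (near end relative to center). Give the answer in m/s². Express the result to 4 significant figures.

Δa = 2GMr/d³
   = 2 × (6.674 × 10⁻¹¹) × (2.785 × 10³⁰) × (78.86) / (5.687 × 10⁶)³
   = 1.594 × 10² m/s²

1.594 × 10² m/s²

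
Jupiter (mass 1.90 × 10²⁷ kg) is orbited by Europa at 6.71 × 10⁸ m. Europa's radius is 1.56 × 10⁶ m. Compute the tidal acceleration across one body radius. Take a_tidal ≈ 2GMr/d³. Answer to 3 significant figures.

1.31 × 10⁻³ m/s²

The tidal stretch is the gradient of GM/d² times the body's extent r, hence the 1/d³ dependence.
a_tidal = 2GMr/d³
        = 2 × (6.674 × 10⁻¹¹) × (1.90 × 10²⁷) × (1.56 × 10⁶) / (6.71 × 10⁸)³
        = 1.31 × 10⁻³ m/s²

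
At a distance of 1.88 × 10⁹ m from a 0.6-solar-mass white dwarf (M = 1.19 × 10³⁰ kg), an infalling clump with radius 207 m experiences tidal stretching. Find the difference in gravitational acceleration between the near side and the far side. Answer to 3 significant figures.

Δa = 4GMr/d³
   = 4 × (6.674 × 10⁻¹¹) × (1.19 × 10³⁰) × (207) / (1.88 × 10⁹)³
   = 9.90 × 10⁻⁶ m/s²

9.90 × 10⁻⁶ m/s²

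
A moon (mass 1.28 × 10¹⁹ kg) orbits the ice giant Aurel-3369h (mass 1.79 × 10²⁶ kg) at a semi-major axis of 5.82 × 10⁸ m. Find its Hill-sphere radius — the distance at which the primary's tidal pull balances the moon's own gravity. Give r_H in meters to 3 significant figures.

1.67 × 10⁶ m

r_H ≈ a (m/3M)^(1/3)
    = (5.82 × 10⁸) × (1.28 × 10¹⁹ / (3 × 1.79 × 10²⁶))^(1/3)
    = 1.67 × 10⁶ m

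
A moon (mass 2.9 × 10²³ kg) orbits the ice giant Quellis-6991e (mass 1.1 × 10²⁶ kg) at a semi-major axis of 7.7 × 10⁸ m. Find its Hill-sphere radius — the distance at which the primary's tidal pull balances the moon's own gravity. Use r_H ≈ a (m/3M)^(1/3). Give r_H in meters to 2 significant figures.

7.4 × 10⁷ m

r_H ≈ a (m/3M)^(1/3)
    = (7.7 × 10⁸) × (2.9 × 10²³ / (3 × 1.1 × 10²⁶))^(1/3)
    = 7.4 × 10⁷ m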